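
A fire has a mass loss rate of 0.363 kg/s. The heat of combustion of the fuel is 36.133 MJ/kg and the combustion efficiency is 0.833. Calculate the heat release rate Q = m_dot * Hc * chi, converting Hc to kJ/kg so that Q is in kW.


Hc = 36.133 MJ/kg = 36.133 * 1000 kJ/kg = 36133 kJ/kg
Q = 0.363 kg/s * 36133 kJ/kg * 0.833 = 10926 kW

10926 kW


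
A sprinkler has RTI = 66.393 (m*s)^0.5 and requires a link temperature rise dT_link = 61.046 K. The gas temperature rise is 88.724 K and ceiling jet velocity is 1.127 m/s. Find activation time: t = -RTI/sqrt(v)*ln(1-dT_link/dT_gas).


dT_link/dT_gas = 0.68804
ln(1 - 0.68804) = -1.1649
t = -66.393 / sqrt(1.127) * -1.1649 = 72.853 s

72.853 s


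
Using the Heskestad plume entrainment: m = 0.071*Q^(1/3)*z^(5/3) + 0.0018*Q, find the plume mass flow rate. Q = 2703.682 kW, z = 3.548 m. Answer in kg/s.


Q^(1/3) = 13.931
z^(5/3) = 8.2535
First term = 0.071 * 13.931 * 8.2535 = 8.1636
Second term = 0.0018 * 2703.682 = 4.8666
m = 13.030 kg/s

13.030 kg/s


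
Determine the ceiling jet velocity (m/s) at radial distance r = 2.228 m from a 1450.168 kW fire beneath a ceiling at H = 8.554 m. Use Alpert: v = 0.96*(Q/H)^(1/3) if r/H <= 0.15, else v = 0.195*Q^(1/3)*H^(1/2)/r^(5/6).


r/H = 2.228 / 8.554 = 0.26046
r/H > 0.15, so v = 0.195*Q^(1/3)*H^(1/2)/r^(5/6)
Q^(1/3) = 11.319
H^(1/2) = 2.9247
r^(5/6) = 1.9495
v = 0.195 * 11.319 * 2.9247 / 1.9495 = 3.3113 m/s

3.3113 m/s


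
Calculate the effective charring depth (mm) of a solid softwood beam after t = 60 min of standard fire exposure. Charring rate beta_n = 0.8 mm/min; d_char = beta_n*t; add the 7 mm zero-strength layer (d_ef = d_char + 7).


d_char = 0.8 * 60 = 48 mm
d_ef = 48 + 1.0*7 = 55 mm

55 mm


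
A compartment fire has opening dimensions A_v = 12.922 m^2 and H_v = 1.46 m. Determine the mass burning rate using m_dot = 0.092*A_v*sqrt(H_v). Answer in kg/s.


sqrt(H_v) = 1.2083
m_dot = 0.092 * 12.922 * 1.2083 = 1.4365 kg/s

1.4365 kg/s


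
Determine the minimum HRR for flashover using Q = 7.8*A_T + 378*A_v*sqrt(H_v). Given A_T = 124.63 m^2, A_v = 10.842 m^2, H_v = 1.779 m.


7.8*A_T = 972.114
sqrt(H_v) = 1.3338
378*A_v*sqrt(H_v) = 5466.2
Q = 972.114 + 5466.2 = 6438.4 kW

6438.4 kW


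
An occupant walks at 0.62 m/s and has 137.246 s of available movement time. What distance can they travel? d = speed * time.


d = 0.62 * 137.246 = 85.093 m

85.093 m


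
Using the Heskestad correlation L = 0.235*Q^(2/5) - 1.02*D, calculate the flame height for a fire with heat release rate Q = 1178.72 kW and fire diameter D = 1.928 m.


Q^(2/5) = 16.926
0.235 * Q^(2/5) = 3.9777
1.02 * D = 1.9666
L = 2.0111 m

2.0111 m


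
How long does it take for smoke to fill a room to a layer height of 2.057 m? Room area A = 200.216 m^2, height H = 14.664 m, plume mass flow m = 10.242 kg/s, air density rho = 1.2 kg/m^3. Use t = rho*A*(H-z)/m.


H - z = 12.607 m
t = 1.2 * 200.216 * 12.607 / 10.242 = 295.74 s

295.74 s


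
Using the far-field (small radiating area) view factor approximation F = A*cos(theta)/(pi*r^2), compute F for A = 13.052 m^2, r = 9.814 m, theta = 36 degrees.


cos(36 deg) = 0.80902
pi*r^2 = 302.58
F = 13.052 * 0.80902 / 302.58 = 0.034897

0.034897


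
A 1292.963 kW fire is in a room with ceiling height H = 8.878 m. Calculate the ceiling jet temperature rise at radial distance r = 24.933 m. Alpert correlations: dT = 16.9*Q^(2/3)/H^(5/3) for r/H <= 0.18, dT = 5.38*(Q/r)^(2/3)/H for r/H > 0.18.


r/H = 24.933 / 8.878 = 2.8084
r/H > 0.18, so dT = 5.38*(Q/r)^(2/3)/H
Q/r = 51.857
(Q/r)^(2/3) = 13.906
dT = 5.38 * 13.906 / 8.878 = 8.4270 K

8.4270 K


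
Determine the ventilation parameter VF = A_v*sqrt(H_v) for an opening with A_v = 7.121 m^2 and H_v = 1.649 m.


sqrt(H_v) = 1.2841
VF = 7.121 * 1.2841 = 9.1443 m^(5/2)

9.1443 m^(5/2)


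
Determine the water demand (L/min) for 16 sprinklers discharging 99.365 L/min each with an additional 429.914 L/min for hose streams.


Sprinkler demand = 16 * 99.365 = 1589.84 L/min
Total = 1589.84 + 429.914 = 2019.754 L/min

2019.754 L/min


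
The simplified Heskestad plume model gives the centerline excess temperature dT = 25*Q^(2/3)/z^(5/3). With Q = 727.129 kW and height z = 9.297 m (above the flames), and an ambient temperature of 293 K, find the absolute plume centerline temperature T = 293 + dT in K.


Q^(2/3) = 80.861
z^(5/3) = 41.106
dT = 25 * 80.861 / 41.106 = 49.179 K
T = 293 + 49.179 = 342.18 K

342.18 K


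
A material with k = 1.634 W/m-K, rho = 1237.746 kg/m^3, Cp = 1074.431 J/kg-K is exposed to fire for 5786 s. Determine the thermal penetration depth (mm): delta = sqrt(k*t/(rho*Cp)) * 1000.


alpha = 1.634 / (1237.746 * 1074.431) = 1.2287e-06 m^2/s
alpha * t = 0.0071092
delta = sqrt(0.0071092) * 1000 = 84.316 mm

84.316 mm


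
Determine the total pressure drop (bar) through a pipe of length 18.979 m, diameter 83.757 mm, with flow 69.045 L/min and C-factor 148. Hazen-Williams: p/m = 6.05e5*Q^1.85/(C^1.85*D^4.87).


Q^1.85 = 2525.8
C^1.85 = 10351
D^4.87 = 2.3180e+09
p/m = 6.3687e-05 bar/m
p_total = 6.3687e-05 * 18.979 = 0.0012087 bar

0.0012087 bar


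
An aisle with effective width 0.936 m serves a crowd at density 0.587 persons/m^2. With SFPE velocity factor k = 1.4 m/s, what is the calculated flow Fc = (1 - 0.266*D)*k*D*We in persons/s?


1 - 0.266*D = 1 - 0.266*0.587 = 0.84386
Fs = 0.84386 * 1.4 * 0.587 = 0.69348 persons/(s*m)
Fc = 0.69348 * 0.936 = 0.64910 persons/s

0.64910 persons/s


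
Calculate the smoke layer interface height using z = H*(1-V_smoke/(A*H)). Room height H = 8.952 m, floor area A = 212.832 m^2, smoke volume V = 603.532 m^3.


V/(A*H) = 0.31677
1 - 0.31677 = 0.68323
z = 8.952 * 0.68323 = 6.1163 m

6.1163 m


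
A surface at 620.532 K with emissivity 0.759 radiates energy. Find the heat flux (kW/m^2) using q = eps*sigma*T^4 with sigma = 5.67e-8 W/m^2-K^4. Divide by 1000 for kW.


T^4 = 1.4827e+11
q = 0.759 * 5.67e-8 * 1.4827e+11 / 1000 = 6.3809 kW/m^2

6.3809 kW/m^2


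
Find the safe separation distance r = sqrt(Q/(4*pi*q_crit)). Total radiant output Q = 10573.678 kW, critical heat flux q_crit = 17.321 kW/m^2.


4*pi*q_crit = 217.66
Q/(4*pi*q_crit) = 48.578
r = sqrt(48.578) = 6.9698 m

6.9698 m


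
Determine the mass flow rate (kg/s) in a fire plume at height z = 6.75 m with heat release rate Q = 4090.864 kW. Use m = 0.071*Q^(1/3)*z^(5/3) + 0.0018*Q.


Q^(1/3) = 15.993
z^(5/3) = 24.109
First term = 0.071 * 15.993 * 24.109 = 27.376
Second term = 0.0018 * 4090.864 = 7.3636
m = 34.740 kg/s

34.740 kg/s


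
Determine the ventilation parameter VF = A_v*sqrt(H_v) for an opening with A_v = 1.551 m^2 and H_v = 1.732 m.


sqrt(H_v) = 1.3161
VF = 1.551 * 1.3161 = 2.0412 m^(5/2)

2.0412 m^(5/2)


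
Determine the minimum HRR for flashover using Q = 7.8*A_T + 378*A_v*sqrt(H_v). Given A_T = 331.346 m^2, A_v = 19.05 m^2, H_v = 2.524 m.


7.8*A_T = 2584.5
sqrt(H_v) = 1.5887
378*A_v*sqrt(H_v) = 11440
Q = 2584.5 + 11440 = 14025 kW

14025 kW


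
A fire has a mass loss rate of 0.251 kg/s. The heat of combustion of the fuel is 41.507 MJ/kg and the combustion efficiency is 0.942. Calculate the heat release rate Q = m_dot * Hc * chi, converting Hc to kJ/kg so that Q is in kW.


Hc = 41.507 MJ/kg = 41.507 * 1000 kJ/kg = 41507 kJ/kg
Q = 0.251 kg/s * 41507 kJ/kg * 0.942 = 9814.0 kW

9814.0 kW


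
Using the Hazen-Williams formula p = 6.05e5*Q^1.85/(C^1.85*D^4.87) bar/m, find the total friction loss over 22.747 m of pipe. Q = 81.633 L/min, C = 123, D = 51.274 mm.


Q^1.85 = 3443.1
C^1.85 = 7350.6
D^4.87 = 2.1242e+08
p/m = 0.0013341 bar/m
p_total = 0.0013341 * 22.747 = 0.030346 bar

0.030346 bar


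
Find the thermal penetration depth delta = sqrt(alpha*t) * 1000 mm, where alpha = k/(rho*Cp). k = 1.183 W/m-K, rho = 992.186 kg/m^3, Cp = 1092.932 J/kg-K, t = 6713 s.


alpha = 1.183 / (992.186 * 1092.932) = 1.0909e-06 m^2/s
alpha * t = 0.0073234
delta = sqrt(0.0073234) * 1000 = 85.577 mm

85.577 mm


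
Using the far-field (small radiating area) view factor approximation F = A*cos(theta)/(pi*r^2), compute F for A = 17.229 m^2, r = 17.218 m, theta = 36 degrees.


cos(36 deg) = 0.80902
pi*r^2 = 931.36
F = 17.229 * 0.80902 / 931.36 = 0.014966

0.014966


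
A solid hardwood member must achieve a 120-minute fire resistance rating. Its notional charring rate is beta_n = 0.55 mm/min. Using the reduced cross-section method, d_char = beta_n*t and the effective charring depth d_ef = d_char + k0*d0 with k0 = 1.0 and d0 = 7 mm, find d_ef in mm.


d_char = 0.55 * 120 = 66 mm
d_ef = 66 + 1.0*7 = 73 mm

73 mm


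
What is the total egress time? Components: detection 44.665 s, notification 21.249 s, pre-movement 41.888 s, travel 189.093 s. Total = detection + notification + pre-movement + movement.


Total = 44.665 + 21.249 + 41.888 + 189.093 = 296.895 s

296.895 s


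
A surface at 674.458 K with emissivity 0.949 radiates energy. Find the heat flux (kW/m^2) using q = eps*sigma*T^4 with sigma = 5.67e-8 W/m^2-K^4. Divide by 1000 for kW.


T^4 = 2.0693e+11
q = 0.949 * 5.67e-8 * 2.0693e+11 / 1000 = 11.134 kW/m^2

11.134 kW/m^2


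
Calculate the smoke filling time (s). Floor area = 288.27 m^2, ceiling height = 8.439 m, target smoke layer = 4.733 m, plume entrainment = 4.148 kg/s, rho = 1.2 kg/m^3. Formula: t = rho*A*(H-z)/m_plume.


H - z = 3.706 m
t = 1.2 * 288.27 * 3.706 / 4.148 = 309.06 s

309.06 s


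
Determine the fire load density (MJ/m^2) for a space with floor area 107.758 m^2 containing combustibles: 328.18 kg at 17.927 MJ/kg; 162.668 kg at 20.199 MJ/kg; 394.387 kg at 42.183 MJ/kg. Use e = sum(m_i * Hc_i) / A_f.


Total energy = 328.18*17.927 + 162.668*20.199 + 394.387*42.183
= 5883.283 + 3285.731 + 16636.43
= 25805.44 MJ
e = 25805.44 / 107.758 = 239.48 MJ/m^2

239.48 MJ/m^2


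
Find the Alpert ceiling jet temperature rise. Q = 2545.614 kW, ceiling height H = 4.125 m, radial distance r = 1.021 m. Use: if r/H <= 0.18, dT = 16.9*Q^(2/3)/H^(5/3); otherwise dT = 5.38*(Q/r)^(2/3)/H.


r/H = 1.021 / 4.125 = 0.24752
r/H > 0.18, so dT = 5.38*(Q/r)^(2/3)/H
Q/r = 2493.3
(Q/r)^(2/3) = 183.87
dT = 5.38 * 183.87 / 4.125 = 239.81 K

239.81 K


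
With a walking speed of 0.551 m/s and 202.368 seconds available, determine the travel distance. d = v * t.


d = 0.551 * 202.368 = 111.50 m

111.50 m


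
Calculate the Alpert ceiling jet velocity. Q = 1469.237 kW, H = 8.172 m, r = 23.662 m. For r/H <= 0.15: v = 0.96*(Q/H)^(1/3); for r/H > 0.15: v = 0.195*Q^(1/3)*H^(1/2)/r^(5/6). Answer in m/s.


r/H = 23.662 / 8.172 = 2.8955
r/H > 0.15, so v = 0.195*Q^(1/3)*H^(1/2)/r^(5/6)
Q^(1/3) = 11.368
H^(1/2) = 2.8587
r^(5/6) = 13.965
v = 0.195 * 11.368 * 2.8587 / 13.965 = 0.45379 m/s

0.45379 m/s


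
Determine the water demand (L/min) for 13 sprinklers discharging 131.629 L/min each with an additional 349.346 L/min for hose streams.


Sprinkler demand = 13 * 131.629 = 1711.177 L/min
Total = 1711.177 + 349.346 = 2060.523 L/min

2060.523 L/min


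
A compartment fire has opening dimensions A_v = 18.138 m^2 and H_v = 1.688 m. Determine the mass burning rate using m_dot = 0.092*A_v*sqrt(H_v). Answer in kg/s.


sqrt(H_v) = 1.2992
m_dot = 0.092 * 18.138 * 1.2992 = 2.1680 kg/s

2.1680 kg/s


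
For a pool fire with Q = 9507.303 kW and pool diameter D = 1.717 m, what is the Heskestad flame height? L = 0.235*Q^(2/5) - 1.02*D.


Q^(2/5) = 39.014
0.235 * Q^(2/5) = 9.1683
1.02 * D = 1.7513
L = 7.4170 m

7.4170 m


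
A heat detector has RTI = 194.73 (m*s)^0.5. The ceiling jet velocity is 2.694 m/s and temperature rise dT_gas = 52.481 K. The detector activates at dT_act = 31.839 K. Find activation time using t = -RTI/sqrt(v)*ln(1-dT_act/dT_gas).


dT_act/dT_gas = 0.60668
ln(1 - 0.60668) = -0.93312
t = -194.73 / sqrt(2.694) * -0.93312 = 110.71 s

110.71 s


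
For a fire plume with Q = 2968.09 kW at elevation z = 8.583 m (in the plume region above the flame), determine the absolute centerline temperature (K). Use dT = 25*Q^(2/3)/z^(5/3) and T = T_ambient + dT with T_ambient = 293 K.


Q^(2/3) = 206.53
z^(5/3) = 35.980
dT = 25 * 206.53 / 35.980 = 143.50 K
T = 293 + 143.50 = 436.50 K

436.50 K


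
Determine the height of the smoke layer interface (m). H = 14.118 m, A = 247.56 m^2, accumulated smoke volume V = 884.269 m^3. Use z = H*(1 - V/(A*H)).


V/(A*H) = 0.25301
1 - 0.25301 = 0.74699
z = 14.118 * 0.74699 = 10.546 m

10.546 m


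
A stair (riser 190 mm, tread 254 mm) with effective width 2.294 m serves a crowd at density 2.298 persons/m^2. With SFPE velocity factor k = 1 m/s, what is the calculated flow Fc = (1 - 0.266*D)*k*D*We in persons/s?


1 - 0.266*D = 1 - 0.266*2.298 = 0.38873
Fs = 0.38873 * 1 * 2.298 = 0.89331 persons/(s*m)
Fc = 0.89331 * 2.294 = 2.0492 persons/s

2.0492 persons/s


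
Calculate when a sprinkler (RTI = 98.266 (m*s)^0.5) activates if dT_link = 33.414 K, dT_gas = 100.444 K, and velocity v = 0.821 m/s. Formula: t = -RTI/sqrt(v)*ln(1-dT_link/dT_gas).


dT_link/dT_gas = 0.33266
ln(1 - 0.33266) = -0.40446
t = -98.266 / sqrt(0.821) * -0.40446 = 43.864 s

43.864 s


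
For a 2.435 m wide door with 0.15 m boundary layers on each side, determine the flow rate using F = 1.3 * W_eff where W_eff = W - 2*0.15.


W_eff = 2.435 - 0.30 = 2.135 m
F = 1.3 * 2.135 = 2.7755 persons/s

2.7755 persons/s


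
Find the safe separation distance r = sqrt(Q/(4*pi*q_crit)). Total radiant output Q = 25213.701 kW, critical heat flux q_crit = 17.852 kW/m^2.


4*pi*q_crit = 224.33
Q/(4*pi*q_crit) = 112.39
r = sqrt(112.39) = 10.602 m

10.602 m


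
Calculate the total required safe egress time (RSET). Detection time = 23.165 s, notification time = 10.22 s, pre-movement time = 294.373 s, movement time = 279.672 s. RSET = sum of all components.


Total = 23.165 + 10.22 + 294.373 + 279.672 = 607.43 s

607.43 s


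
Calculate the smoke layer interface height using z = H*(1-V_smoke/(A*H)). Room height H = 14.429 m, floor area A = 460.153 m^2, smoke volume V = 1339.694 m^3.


V/(A*H) = 0.20177
1 - 0.20177 = 0.79823
z = 14.429 * 0.79823 = 11.518 m

11.518 m


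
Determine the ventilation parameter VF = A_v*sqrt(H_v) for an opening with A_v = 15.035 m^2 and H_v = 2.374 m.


sqrt(H_v) = 1.5408
VF = 15.035 * 1.5408 = 23.166 m^(5/2)

23.166 m^(5/2)


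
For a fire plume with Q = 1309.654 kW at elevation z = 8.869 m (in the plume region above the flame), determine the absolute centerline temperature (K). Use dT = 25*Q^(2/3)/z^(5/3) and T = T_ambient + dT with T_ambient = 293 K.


Q^(2/3) = 119.70
z^(5/3) = 38.001
dT = 25 * 119.70 / 38.001 = 78.750 K
T = 293 + 78.750 = 371.75 K

371.75 K


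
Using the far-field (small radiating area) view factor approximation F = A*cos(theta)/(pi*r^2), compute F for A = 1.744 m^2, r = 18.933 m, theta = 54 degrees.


cos(54 deg) = 0.58779
pi*r^2 = 1126.1
F = 1.744 * 0.58779 / 1126.1 = 0.00091028

0.00091028


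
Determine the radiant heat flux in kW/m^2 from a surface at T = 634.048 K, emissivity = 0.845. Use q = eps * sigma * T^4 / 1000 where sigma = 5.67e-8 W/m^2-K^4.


T^4 = 1.6162e+11
q = 0.845 * 5.67e-8 * 1.6162e+11 / 1000 = 7.7433 kW/m^2

7.7433 kW/m^2


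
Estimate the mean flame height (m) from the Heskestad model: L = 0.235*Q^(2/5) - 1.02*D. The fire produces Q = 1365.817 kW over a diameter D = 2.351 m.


Q^(2/5) = 17.954
0.235 * Q^(2/5) = 4.2191
1.02 * D = 2.3980
L = 1.8211 m

1.8211 m


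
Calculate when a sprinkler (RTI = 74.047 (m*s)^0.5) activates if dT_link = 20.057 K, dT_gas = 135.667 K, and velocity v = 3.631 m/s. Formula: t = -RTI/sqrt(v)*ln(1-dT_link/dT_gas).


dT_link/dT_gas = 0.14784
ln(1 - 0.14784) = -0.15998
t = -74.047 / sqrt(3.631) * -0.15998 = 6.2167 s

6.2167 s


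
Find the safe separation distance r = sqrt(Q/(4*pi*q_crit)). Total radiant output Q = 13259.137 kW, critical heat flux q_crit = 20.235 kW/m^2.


4*pi*q_crit = 254.28
Q/(4*pi*q_crit) = 52.144
r = sqrt(52.144) = 7.2211 m

7.2211 m


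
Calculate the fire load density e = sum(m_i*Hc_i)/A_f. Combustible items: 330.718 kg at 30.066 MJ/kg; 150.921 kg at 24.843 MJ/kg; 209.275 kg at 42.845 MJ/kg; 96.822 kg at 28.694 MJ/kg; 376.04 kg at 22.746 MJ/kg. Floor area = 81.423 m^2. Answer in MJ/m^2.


Total energy = 330.718*30.066 + 150.921*24.843 + 209.275*42.845 + 96.822*28.694 + 376.04*22.746
= 9943.367 + 3749.330 + 8966.387 + 2778.210 + 8553.406
= 33990.70 MJ
e = 33990.70 / 81.423 = 417.46 MJ/m^2

417.46 MJ/m^2


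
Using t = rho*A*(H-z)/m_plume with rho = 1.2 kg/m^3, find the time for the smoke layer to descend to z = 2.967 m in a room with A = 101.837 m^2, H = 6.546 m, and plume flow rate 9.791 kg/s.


H - z = 3.579 m
t = 1.2 * 101.837 * 3.579 / 9.791 = 44.671 s

44.671 s


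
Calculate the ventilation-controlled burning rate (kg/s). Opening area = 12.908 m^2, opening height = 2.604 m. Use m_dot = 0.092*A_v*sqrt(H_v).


sqrt(H_v) = 1.6137
m_dot = 0.092 * 12.908 * 1.6137 = 1.9163 kg/s

1.9163 kg/s


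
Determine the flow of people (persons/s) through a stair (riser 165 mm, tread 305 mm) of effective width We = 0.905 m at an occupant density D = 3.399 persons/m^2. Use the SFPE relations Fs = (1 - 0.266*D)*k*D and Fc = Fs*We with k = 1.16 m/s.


1 - 0.266*D = 1 - 0.266*3.399 = 0.095866
Fs = 0.095866 * 1.16 * 3.399 = 0.37798 persons/(s*m)
Fc = 0.37798 * 0.905 = 0.34208 persons/s

0.34208 persons/s


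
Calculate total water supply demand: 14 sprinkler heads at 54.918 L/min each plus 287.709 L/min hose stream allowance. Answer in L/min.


Sprinkler demand = 14 * 54.918 = 768.852 L/min
Total = 768.852 + 287.709 = 1056.561 L/min

1056.561 L/min


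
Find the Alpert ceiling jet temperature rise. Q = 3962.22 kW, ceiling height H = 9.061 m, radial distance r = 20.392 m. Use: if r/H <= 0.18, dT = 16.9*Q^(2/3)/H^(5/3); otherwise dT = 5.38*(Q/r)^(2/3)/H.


r/H = 20.392 / 9.061 = 2.2505
r/H > 0.18, so dT = 5.38*(Q/r)^(2/3)/H
Q/r = 194.30
(Q/r)^(2/3) = 33.547
dT = 5.38 * 33.547 / 9.061 = 19.919 K

19.919 K


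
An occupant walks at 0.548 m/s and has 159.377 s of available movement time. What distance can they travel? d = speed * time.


d = 0.548 * 159.377 = 87.339 m

87.339 m


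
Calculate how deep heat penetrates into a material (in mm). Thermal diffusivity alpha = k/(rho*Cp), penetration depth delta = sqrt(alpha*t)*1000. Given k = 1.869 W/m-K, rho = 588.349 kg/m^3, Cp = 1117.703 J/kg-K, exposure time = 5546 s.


alpha = 1.869 / (588.349 * 1117.703) = 2.8422e-06 m^2/s
alpha * t = 0.015763
delta = sqrt(0.015763) * 1000 = 125.55 mm

125.55 mm


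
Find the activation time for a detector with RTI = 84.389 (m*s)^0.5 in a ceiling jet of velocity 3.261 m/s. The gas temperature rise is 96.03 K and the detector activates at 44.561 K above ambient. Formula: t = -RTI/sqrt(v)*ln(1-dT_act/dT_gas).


dT_act/dT_gas = 0.46403
ln(1 - 0.46403) = -0.62368
t = -84.389 / sqrt(3.261) * -0.62368 = 29.146 s

29.146 s


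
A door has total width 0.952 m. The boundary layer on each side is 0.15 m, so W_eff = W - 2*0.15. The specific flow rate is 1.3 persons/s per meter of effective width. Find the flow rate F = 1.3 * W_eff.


W_eff = 0.952 - 0.30 = 0.652 m
F = 1.3 * 0.652 = 0.84760 persons/s

0.84760 persons/s


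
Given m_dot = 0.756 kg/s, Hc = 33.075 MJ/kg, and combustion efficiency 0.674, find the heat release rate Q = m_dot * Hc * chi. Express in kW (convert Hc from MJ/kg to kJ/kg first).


Hc = 33.075 MJ/kg = 33.075 * 1000 kJ/kg = 33075 kJ/kg
Q = 0.756 kg/s * 33075 kJ/kg * 0.674 = 16853 kW

16853 kW


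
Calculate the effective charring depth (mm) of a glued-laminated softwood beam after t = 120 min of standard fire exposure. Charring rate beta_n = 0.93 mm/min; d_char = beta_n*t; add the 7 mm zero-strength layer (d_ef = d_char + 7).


d_char = 0.93 * 120 = 111.6 mm
d_ef = 111.6 + 1.0*7 = 118.6 mm

118.6 mm


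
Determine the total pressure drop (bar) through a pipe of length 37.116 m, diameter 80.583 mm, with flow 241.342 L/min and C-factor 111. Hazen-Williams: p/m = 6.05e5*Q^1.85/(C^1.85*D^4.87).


Q^1.85 = 25578
C^1.85 = 6079.2
D^4.87 = 1.9205e+09
p/m = 0.0013255 bar/m
p_total = 0.0013255 * 37.116 = 0.049197 bar

0.049197 bar


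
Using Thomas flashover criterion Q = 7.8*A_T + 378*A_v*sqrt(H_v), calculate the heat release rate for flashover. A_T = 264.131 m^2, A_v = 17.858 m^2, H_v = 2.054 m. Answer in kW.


7.8*A_T = 2060.2
sqrt(H_v) = 1.4332
378*A_v*sqrt(H_v) = 9674.4
Q = 2060.2 + 9674.4 = 11735 kW

11735 kW


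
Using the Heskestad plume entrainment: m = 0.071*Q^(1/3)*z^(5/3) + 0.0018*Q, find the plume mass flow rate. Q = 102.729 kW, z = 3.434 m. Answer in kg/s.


Q^(1/3) = 4.6834
z^(5/3) = 7.8163
First term = 0.071 * 4.6834 * 7.8163 = 2.5991
Second term = 0.0018 * 102.729 = 0.18491
m = 2.7840 kg/s

2.7840 kg/s


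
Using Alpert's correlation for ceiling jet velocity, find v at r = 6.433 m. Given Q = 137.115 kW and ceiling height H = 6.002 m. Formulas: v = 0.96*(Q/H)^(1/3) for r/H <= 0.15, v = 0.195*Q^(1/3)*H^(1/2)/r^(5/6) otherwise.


r/H = 6.433 / 6.002 = 1.0718
r/H > 0.15, so v = 0.195*Q^(1/3)*H^(1/2)/r^(5/6)
Q^(1/3) = 5.1566
H^(1/2) = 2.4499
r^(5/6) = 4.7171
v = 0.195 * 5.1566 * 2.4499 / 4.7171 = 0.52224 m/s

0.52224 m/s


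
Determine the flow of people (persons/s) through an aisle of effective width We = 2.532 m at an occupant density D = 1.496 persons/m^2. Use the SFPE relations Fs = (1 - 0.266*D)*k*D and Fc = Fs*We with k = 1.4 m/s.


1 - 0.266*D = 1 - 0.266*1.496 = 0.60206
Fs = 0.60206 * 1.4 * 1.496 = 1.2610 persons/(s*m)
Fc = 1.2610 * 2.532 = 3.1928 persons/s

3.1928 persons/s


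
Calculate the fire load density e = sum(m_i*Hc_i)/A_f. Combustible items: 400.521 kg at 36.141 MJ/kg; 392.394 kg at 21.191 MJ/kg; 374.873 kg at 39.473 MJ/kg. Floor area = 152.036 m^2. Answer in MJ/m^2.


Total energy = 400.521*36.141 + 392.394*21.191 + 374.873*39.473
= 14475.23 + 8315.221 + 14797.36
= 37587.81 MJ
e = 37587.81 / 152.036 = 247.23 MJ/m^2

247.23 MJ/m^2


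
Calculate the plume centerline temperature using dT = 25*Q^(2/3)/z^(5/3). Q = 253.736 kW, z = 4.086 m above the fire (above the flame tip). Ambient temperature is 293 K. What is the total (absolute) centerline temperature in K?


Q^(2/3) = 40.079
z^(5/3) = 10.443
dT = 25 * 40.079 / 10.443 = 95.947 K
T = 293 + 95.947 = 388.95 K

388.95 K


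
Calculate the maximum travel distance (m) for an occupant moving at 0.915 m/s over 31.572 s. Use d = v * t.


d = 0.915 * 31.572 = 28.888 m

28.888 m


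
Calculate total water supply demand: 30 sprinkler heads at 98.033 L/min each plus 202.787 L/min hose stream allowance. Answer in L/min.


Sprinkler demand = 30 * 98.033 = 2940.99 L/min
Total = 2940.99 + 202.787 = 3143.777 L/min

3143.777 L/min


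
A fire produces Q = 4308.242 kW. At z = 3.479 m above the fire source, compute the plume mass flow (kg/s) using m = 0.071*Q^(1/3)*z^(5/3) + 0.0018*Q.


Q^(1/3) = 16.272
z^(5/3) = 7.9877
First term = 0.071 * 16.272 * 7.9877 = 9.2282
Second term = 0.0018 * 4308.242 = 7.7548
m = 16.983 kg/s

16.983 kg/s


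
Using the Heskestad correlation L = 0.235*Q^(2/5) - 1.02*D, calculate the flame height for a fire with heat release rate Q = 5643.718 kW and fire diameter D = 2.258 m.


Q^(2/5) = 31.668
0.235 * Q^(2/5) = 7.4421
1.02 * D = 2.3032
L = 5.1389 m

5.1389 m


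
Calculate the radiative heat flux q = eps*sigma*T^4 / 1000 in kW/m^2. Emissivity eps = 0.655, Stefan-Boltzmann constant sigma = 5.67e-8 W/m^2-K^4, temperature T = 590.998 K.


T^4 = 1.2200e+11
q = 0.655 * 5.67e-8 * 1.2200e+11 / 1000 = 4.5307 kW/m^2

4.5307 kW/m^2


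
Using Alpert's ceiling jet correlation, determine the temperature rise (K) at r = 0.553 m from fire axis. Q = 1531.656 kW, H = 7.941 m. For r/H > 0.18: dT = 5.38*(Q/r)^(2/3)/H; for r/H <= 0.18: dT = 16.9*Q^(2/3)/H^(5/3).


r/H = 0.553 / 7.941 = 0.069639
r/H <= 0.18, so dT = 16.9*Q^(2/3)/H^(5/3)
Q^(2/3) = 132.87
H^(5/3) = 31.608
dT = 16.9 * 132.87 / 31.608 = 71.045 K

71.045 K


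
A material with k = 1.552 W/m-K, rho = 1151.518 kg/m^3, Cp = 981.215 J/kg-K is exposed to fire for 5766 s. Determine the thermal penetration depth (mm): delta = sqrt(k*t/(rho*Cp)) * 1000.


alpha = 1.552 / (1151.518 * 981.215) = 1.3736e-06 m^2/s
alpha * t = 0.0079201
delta = sqrt(0.0079201) * 1000 = 88.995 mm

88.995 mm


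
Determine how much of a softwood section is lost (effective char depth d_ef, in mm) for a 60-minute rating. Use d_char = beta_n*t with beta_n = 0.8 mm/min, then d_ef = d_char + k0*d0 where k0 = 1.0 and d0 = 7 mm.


d_char = 0.8 * 60 = 48 mm
d_ef = 48 + 1.0*7 = 55 mm

55 mm


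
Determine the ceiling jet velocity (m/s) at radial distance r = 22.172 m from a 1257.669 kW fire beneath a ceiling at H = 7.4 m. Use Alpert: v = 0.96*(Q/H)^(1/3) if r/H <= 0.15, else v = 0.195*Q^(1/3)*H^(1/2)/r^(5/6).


r/H = 22.172 / 7.4 = 2.9962
r/H > 0.15, so v = 0.195*Q^(1/3)*H^(1/2)/r^(5/6)
Q^(1/3) = 10.794
H^(1/2) = 2.7203
r^(5/6) = 13.228
v = 0.195 * 10.794 * 2.7203 / 13.228 = 0.43285 m/s

0.43285 m/s


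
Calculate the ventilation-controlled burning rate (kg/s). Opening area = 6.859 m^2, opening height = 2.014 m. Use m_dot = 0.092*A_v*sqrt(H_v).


sqrt(H_v) = 1.4192
m_dot = 0.092 * 6.859 * 1.4192 = 0.89553 kg/s

0.89553 kg/s


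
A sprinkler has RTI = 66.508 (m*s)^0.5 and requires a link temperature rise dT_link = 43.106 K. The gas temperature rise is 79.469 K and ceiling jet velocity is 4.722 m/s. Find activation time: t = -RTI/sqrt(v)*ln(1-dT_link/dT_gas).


dT_link/dT_gas = 0.54243
ln(1 - 0.54243) = -0.78182
t = -66.508 / sqrt(4.722) * -0.78182 = 23.928 s

23.928 s


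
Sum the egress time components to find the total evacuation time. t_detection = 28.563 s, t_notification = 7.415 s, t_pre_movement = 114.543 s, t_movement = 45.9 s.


Total = 28.563 + 7.415 + 114.543 + 45.9 = 196.421 s

196.421 s


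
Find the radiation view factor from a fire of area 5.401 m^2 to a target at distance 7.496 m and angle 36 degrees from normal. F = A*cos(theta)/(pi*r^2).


cos(36 deg) = 0.80902
pi*r^2 = 176.53
F = 5.401 * 0.80902 / 176.53 = 0.024753

0.024753


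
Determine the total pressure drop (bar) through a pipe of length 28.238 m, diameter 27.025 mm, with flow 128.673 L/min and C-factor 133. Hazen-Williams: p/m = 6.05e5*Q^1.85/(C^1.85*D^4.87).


Q^1.85 = 7990.1
C^1.85 = 8494.3
D^4.87 = 9390722
p/m = 0.060601 bar/m
p_total = 0.060601 * 28.238 = 1.7113 bar

1.7113 bar


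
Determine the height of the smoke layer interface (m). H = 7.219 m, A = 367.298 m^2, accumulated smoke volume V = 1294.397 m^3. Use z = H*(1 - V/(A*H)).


V/(A*H) = 0.48817
1 - 0.48817 = 0.51183
z = 7.219 * 0.51183 = 3.6949 m

3.6949 m


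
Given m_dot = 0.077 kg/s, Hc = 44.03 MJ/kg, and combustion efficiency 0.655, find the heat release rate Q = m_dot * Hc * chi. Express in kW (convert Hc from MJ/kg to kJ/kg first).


Hc = 44.03 MJ/kg = 44.03 * 1000 kJ/kg = 44030 kJ/kg
Q = 0.077 kg/s * 44030 kJ/kg * 0.655 = 2220.7 kW

2220.7 kW


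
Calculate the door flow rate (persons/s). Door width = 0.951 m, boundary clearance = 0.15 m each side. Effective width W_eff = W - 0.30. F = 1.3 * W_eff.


W_eff = 0.951 - 0.30 = 0.651 m
F = 1.3 * 0.651 = 0.84630 persons/s

0.84630 persons/s


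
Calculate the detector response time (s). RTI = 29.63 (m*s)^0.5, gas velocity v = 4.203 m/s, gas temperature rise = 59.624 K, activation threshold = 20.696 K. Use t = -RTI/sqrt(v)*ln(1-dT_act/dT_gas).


dT_act/dT_gas = 0.34711
ln(1 - 0.34711) = -0.42634
t = -29.63 / sqrt(4.203) * -0.42634 = 6.1619 s

6.1619 s


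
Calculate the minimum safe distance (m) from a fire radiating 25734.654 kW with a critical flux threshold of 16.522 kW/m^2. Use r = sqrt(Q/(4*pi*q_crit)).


4*pi*q_crit = 207.62
Q/(4*pi*q_crit) = 123.95
r = sqrt(123.95) = 11.133 m

11.133 m


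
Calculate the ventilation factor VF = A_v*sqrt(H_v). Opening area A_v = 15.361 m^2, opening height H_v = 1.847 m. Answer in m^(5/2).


sqrt(H_v) = 1.3590
VF = 15.361 * 1.3590 = 20.876 m^(5/2)

20.876 m^(5/2)


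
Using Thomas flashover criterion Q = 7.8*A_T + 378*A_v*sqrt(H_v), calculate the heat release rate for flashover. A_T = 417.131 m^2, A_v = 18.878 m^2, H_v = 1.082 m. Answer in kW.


7.8*A_T = 3253.6
sqrt(H_v) = 1.0402
378*A_v*sqrt(H_v) = 7422.7
Q = 3253.6 + 7422.7 = 10676 kW

10676 kW


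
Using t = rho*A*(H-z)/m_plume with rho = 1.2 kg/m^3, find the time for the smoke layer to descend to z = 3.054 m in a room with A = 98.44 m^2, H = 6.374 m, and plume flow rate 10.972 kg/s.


H - z = 3.32 m
t = 1.2 * 98.44 * 3.32 / 10.972 = 35.744 s

35.744 s


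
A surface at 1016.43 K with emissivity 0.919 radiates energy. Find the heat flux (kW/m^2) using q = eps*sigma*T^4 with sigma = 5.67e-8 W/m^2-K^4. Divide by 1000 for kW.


T^4 = 1.0674e+12
q = 0.919 * 5.67e-8 * 1.0674e+12 / 1000 = 55.617 kW/m^2

55.617 kW/m^2


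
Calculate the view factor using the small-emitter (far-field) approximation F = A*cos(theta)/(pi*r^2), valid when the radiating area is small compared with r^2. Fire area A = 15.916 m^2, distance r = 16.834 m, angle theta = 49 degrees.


cos(49 deg) = 0.65606
pi*r^2 = 890.28
F = 15.916 * 0.65606 / 890.28 = 0.011729

0.011729


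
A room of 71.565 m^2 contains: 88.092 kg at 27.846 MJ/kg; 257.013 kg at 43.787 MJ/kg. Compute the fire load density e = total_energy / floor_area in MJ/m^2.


Total energy = 88.092*27.846 + 257.013*43.787
= 2453.010 + 11253.83
= 13706.84 MJ
e = 13706.84 / 71.565 = 191.53 MJ/m^2

191.53 MJ/m^2


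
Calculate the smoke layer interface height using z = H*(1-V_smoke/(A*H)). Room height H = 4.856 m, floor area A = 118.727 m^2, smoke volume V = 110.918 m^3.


V/(A*H) = 0.19239
1 - 0.19239 = 0.80761
z = 4.856 * 0.80761 = 3.9218 m

3.9218 m


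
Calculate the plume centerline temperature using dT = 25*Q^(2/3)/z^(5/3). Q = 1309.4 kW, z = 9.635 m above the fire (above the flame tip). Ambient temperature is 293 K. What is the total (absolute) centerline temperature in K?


Q^(2/3) = 119.69
z^(5/3) = 43.627
dT = 25 * 119.69 / 43.627 = 68.586 K
T = 293 + 68.586 = 361.59 K

361.59 K


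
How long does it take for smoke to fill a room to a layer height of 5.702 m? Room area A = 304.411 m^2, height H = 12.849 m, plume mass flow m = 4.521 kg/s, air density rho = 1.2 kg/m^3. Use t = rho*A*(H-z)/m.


H - z = 7.147 m
t = 1.2 * 304.411 * 7.147 / 4.521 = 577.47 s

577.47 s


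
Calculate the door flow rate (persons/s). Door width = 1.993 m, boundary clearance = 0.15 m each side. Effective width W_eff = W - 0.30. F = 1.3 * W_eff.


W_eff = 1.993 - 0.30 = 1.693 m
F = 1.3 * 1.693 = 2.2009 persons/s

2.2009 persons/s


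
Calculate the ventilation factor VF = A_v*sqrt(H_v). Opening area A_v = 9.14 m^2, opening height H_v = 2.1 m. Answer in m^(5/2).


sqrt(H_v) = 1.4491
VF = 9.14 * 1.4491 = 13.245 m^(5/2)

13.245 m^(5/2)


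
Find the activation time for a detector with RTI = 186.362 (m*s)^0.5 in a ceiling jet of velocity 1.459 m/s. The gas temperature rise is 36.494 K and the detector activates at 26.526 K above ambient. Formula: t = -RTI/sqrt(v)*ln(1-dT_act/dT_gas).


dT_act/dT_gas = 0.72686
ln(1 - 0.72686) = -1.2978
t = -186.362 / sqrt(1.459) * -1.2978 = 200.23 s

200.23 s


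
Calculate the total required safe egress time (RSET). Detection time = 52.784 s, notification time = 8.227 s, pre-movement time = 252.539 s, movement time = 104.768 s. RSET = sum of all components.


Total = 52.784 + 8.227 + 252.539 + 104.768 = 418.318 s

418.318 s


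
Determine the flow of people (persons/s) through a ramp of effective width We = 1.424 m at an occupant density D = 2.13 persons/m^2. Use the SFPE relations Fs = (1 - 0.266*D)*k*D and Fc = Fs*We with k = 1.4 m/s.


1 - 0.266*D = 1 - 0.266*2.13 = 0.43342
Fs = 0.43342 * 1.4 * 2.13 = 1.2925 persons/(s*m)
Fc = 1.2925 * 1.424 = 1.8405 persons/s

1.8405 persons/s


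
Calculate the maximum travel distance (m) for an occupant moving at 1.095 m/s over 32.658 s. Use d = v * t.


d = 1.095 * 32.658 = 35.761 m

35.761 m


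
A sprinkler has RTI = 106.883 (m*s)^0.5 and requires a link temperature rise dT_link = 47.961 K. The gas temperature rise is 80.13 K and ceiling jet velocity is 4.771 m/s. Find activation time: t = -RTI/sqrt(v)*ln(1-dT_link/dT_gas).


dT_link/dT_gas = 0.59854
ln(1 - 0.59854) = -0.91265
t = -106.883 / sqrt(4.771) * -0.91265 = 44.659 s

44.659 s


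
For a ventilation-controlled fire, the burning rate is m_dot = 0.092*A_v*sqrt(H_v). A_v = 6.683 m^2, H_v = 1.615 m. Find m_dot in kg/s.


sqrt(H_v) = 1.2708
m_dot = 0.092 * 6.683 * 1.2708 = 0.78135 kg/s

0.78135 kg/s


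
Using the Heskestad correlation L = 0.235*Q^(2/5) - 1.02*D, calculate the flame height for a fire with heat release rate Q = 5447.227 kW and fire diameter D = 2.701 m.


Q^(2/5) = 31.223
0.235 * Q^(2/5) = 7.3373
1.02 * D = 2.7550
L = 4.5823 m

4.5823 m


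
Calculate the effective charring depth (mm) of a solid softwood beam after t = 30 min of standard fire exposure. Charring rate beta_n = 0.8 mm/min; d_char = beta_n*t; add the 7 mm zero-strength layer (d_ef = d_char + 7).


d_char = 0.8 * 30 = 24 mm
d_ef = 24 + 1.0*7 = 31 mm

31 mm


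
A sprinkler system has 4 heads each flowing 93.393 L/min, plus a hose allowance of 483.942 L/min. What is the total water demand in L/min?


Sprinkler demand = 4 * 93.393 = 373.572 L/min
Total = 373.572 + 483.942 = 857.514 L/min

857.514 L/min


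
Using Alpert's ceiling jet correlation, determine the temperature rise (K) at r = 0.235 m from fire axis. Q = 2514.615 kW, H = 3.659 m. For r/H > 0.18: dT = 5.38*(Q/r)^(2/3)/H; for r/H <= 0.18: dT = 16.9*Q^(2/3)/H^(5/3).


r/H = 0.235 / 3.659 = 0.064225
r/H <= 0.18, so dT = 16.9*Q^(2/3)/H^(5/3)
Q^(2/3) = 184.92
H^(5/3) = 8.6884
dT = 16.9 * 184.92 / 8.6884 = 359.69 K

359.69 K


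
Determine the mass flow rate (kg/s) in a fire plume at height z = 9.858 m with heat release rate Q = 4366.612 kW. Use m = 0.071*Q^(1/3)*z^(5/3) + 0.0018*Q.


Q^(1/3) = 16.345
z^(5/3) = 45.323
First term = 0.071 * 16.345 * 45.323 = 52.596
Second term = 0.0018 * 4366.612 = 7.8599
m = 60.456 kg/s

60.456 kg/s


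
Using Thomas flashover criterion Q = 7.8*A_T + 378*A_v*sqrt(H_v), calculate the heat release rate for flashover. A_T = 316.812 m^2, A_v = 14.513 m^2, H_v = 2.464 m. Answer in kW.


7.8*A_T = 2471.1
sqrt(H_v) = 1.5697
378*A_v*sqrt(H_v) = 8611.3
Q = 2471.1 + 8611.3 = 11082 kW

11082 kW


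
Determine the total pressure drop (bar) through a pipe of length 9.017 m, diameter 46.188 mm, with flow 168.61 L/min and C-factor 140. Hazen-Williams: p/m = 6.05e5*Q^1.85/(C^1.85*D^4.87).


Q^1.85 = 13175
C^1.85 = 9339.8
D^4.87 = 1.2772e+08
p/m = 0.0066818 bar/m
p_total = 0.0066818 * 9.017 = 0.060250 bar

0.060250 bar


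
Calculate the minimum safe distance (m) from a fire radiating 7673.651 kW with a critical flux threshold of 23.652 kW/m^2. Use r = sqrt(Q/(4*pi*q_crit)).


4*pi*q_crit = 297.22
Q/(4*pi*q_crit) = 25.818
r = sqrt(25.818) = 5.0812 m

5.0812 m


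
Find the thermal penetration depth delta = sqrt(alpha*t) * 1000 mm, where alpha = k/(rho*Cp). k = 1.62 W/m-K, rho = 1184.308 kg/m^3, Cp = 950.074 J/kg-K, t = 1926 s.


alpha = 1.62 / (1184.308 * 950.074) = 1.4398e-06 m^2/s
alpha * t = 0.0027730
delta = sqrt(0.0027730) * 1000 = 52.659 mm

52.659 mm


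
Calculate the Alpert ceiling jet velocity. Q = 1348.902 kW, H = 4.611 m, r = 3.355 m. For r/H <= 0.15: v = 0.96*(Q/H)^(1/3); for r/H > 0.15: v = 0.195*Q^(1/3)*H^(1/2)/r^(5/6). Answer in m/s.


r/H = 3.355 / 4.611 = 0.72761
r/H > 0.15, so v = 0.195*Q^(1/3)*H^(1/2)/r^(5/6)
Q^(1/3) = 11.049
H^(1/2) = 2.1473
r^(5/6) = 2.7421
v = 0.195 * 11.049 * 2.1473 / 2.7421 = 1.6873 m/s

1.6873 m/s


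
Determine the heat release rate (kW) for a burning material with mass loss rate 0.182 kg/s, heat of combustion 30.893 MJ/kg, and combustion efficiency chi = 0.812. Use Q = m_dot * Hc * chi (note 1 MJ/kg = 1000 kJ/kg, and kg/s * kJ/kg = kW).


Hc = 30.893 MJ/kg = 30.893 * 1000 kJ/kg = 30893 kJ/kg
Q = 0.182 kg/s * 30893 kJ/kg * 0.812 = 4565.5 kW

4565.5 kW


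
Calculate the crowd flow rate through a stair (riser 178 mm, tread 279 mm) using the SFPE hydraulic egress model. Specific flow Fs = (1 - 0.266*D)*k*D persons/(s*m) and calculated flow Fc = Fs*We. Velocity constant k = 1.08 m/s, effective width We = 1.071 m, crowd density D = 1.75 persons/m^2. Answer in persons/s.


1 - 0.266*D = 1 - 0.266*1.75 = 0.53450
Fs = 0.53450 * 1.08 * 1.75 = 1.0102 persons/(s*m)
Fc = 1.0102 * 1.071 = 1.0819 persons/s

1.0819 persons/s


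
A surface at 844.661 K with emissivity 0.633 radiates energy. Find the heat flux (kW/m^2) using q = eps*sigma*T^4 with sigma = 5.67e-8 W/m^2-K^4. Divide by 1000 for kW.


T^4 = 5.0901e+11
q = 0.633 * 5.67e-8 * 5.0901e+11 / 1000 = 18.269 kW/m^2

18.269 kW/m^2


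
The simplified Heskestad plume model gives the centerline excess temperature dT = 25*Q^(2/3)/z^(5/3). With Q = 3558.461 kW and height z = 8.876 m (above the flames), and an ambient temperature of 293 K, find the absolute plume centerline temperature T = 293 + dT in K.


Q^(2/3) = 233.08
z^(5/3) = 38.051
dT = 25 * 233.08 / 38.051 = 153.14 K
T = 293 + 153.14 = 446.14 K

446.14 K


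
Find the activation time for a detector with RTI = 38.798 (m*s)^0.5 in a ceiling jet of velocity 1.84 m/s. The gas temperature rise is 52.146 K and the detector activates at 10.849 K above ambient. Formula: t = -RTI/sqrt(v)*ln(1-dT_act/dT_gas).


dT_act/dT_gas = 0.20805
ln(1 - 0.20805) = -0.23326
t = -38.798 / sqrt(1.84) * -0.23326 = 6.6717 s

6.6717 s


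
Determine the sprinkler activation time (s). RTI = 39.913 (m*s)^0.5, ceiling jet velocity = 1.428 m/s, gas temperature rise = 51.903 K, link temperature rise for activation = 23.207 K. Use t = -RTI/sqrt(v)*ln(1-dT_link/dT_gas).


dT_link/dT_gas = 0.44712
ln(1 - 0.44712) = -0.59262
t = -39.913 / sqrt(1.428) * -0.59262 = 19.794 s

19.794 s


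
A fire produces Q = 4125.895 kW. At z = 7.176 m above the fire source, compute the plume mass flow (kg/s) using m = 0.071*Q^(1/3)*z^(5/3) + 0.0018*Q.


Q^(1/3) = 16.039
z^(5/3) = 26.698
First term = 0.071 * 16.039 * 26.698 = 30.402
Second term = 0.0018 * 4125.895 = 7.4266
m = 37.829 kg/s

37.829 kg/s


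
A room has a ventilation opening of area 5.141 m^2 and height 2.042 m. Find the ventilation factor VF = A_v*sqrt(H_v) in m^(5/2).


sqrt(H_v) = 1.4290
VF = 5.141 * 1.4290 = 7.3464 m^(5/2)

7.3464 m^(5/2)


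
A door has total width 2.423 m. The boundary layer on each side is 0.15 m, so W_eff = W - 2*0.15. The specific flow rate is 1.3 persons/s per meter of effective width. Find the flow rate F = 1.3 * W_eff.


W_eff = 2.423 - 0.30 = 2.123 m
F = 1.3 * 2.123 = 2.7599 persons/s

2.7599 persons/s


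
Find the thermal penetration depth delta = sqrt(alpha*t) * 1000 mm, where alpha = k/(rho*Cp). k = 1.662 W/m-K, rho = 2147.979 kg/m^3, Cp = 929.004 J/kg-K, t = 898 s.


alpha = 1.662 / (2147.979 * 929.004) = 8.3288e-07 m^2/s
alpha * t = 0.00074793
delta = sqrt(0.00074793) * 1000 = 27.348 mm

27.348 mm


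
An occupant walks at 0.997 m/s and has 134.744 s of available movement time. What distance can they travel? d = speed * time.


d = 0.997 * 134.744 = 134.34 m

134.34 m


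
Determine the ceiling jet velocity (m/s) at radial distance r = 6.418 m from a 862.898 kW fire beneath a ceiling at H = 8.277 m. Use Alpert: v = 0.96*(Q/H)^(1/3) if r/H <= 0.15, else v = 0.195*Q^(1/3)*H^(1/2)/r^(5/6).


r/H = 6.418 / 8.277 = 0.77540
r/H > 0.15, so v = 0.195*Q^(1/3)*H^(1/2)/r^(5/6)
Q^(1/3) = 9.5204
H^(1/2) = 2.8770
r^(5/6) = 4.7080
v = 0.195 * 9.5204 * 2.8770 / 4.7080 = 1.1345 m/s

1.1345 m/s


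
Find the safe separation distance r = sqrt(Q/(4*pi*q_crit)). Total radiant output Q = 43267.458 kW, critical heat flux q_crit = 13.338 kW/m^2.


4*pi*q_crit = 167.61
Q/(4*pi*q_crit) = 258.14
r = sqrt(258.14) = 16.067 m

16.067 m


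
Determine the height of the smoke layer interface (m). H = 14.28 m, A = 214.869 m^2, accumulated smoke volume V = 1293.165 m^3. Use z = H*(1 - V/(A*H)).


V/(A*H) = 0.42146
1 - 0.42146 = 0.57854
z = 14.28 * 0.57854 = 8.2616 m

8.2616 m
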